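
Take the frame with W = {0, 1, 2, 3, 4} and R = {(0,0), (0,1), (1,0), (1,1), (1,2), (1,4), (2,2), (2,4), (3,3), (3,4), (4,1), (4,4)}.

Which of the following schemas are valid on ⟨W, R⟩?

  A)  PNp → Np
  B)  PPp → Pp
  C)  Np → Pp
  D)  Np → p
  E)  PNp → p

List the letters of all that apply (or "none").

C, D

R is reflexive: each world relates to itself.
R is not symmetric: 1 R 2 but not 2 R 1.
R is not transitive: 0 R 1 and 1 R 2 but not 0 R 2.
R is not euclidean: 1 R 0 and 1 R 2 but not 0 R 2.
R is serial: every world has an R-successor.
(A) PNp → Np is the dual of axiom 5; it is valid on a frame exactly when R is euclidean. R is not euclidean, so not valid.
(B) PPp → Pp is the dual of axiom 4, which corresponds to transitivity. R is not transitive — not valid.
(C) Np → Pp is axiom D, which corresponds to seriality. R is serial — valid.
(D) axiom T: valid iff R is reflexive. R is reflexive — valid.
(E) PNp → p is the dual of axiom B, which corresponds to symmetry. R is not symmetric — not valid.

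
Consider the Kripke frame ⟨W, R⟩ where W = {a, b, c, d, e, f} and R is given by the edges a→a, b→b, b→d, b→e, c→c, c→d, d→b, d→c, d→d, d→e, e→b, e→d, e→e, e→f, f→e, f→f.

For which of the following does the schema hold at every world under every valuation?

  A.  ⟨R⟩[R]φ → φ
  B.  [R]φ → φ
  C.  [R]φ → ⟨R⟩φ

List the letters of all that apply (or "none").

A, B, C

R is reflexive: each world relates to itself.
R is symmetric: every R-edge is matched by its reverse.
R is serial: every world has an R-successor.
(A) the dual of axiom B: valid iff R is symmetric. R is symmetric — valid.
(B) [R]φ → φ (axiom T) characterises the reflexive frames. R is reflexive — valid.
(C) [R]φ → ⟨R⟩φ (axiom D) characterises the serial frames. R is serial — valid.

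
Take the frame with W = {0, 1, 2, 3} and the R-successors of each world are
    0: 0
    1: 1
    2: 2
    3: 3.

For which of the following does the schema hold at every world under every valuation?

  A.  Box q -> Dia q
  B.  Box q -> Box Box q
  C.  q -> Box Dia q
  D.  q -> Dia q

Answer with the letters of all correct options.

A, B, C, D

R is reflexive: each world relates to itself.
R is symmetric: every R-edge is matched by its reverse.
R is transitive: R is closed under composition.
R is serial: every world has an R-successor.
(A) Box q -> Dia q (axiom D) characterises the serial frames. R is serial — valid.
(B) Box q -> Box Box q is axiom 4, which corresponds to transitivity. R is transitive — valid.
(C) q -> Box Dia q is axiom B; it is valid on a frame exactly when R is symmetric. R is symmetric, so valid.
(D) q -> Dia q (the dual of axiom T) characterises the reflexive frames. R is reflexive — valid.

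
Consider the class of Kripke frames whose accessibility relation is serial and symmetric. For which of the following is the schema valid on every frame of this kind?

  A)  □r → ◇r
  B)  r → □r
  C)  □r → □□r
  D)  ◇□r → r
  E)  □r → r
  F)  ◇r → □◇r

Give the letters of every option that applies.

A, D

(A) □r → ◇r is axiom D, which corresponds to seriality. Every such R is serial — valid.
(B) r → □r (equivalent to ◇p→p) corresponds to R being a subset of the identity. Such an R need not be a subset of the identity, so not valid.
(C) □r → □□r is axiom 4; it is valid on a frame exactly when R is transitive. Such an R need not be transitive, so not valid.
(D) the dual of axiom B: valid iff R is symmetric. Every such R is symmetric — valid.
(E) axiom T: valid iff R is reflexive. Such an R need not be reflexive — not valid.
(F) ◇r → □◇r (axiom 5) characterises the euclidean frames. Such an R need not be euclidean — not valid.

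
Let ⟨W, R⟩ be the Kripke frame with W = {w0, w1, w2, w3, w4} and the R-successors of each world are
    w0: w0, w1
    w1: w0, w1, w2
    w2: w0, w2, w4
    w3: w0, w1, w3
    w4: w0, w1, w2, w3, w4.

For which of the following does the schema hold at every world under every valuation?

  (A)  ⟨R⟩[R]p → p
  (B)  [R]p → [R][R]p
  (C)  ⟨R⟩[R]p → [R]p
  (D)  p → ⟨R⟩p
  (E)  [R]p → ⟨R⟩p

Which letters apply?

R is reflexive: each world relates to itself.
R is not symmetric: w1 R w2 but not w2 R w1.
R is not transitive: w0 R w1 and w1 R w2 but not w0 R w2.
R is not euclidean: w1 R w0 and w1 R w2 but not w0 R w2.
R is serial: every world has an R-successor.
(A) ⟨R⟩[R]p → p is the dual of axiom B; it is valid on a frame exactly when R is symmetric. R is not symmetric, so not valid.
(B) [R]p → [R][R]p is axiom 4, which corresponds to transitivity. R is not transitive — not valid.
(C) ⟨R⟩[R]p → [R]p (the dual of axiom 5) characterises the euclidean frames. R is not euclidean — not valid.
(D) p → ⟨R⟩p (the dual of axiom T) characterises the reflexive frames. R is reflexive — valid.
(E) [R]p → ⟨R⟩p (axiom D) characterises the serial frames. R is serial — valid.

D, E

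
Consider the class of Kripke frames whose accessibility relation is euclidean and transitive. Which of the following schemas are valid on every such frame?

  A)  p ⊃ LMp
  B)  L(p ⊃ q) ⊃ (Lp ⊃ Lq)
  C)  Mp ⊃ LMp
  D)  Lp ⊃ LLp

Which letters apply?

B, C, D

(A) p ⊃ LMp (axiom B) characterises the symmetric frames. Such an R need not be symmetric — not valid.
(B) L(p ⊃ q) ⊃ (Lp ⊃ Lq) is axiom K, valid on every Kripke frame — valid.
(C) Mp ⊃ LMp is axiom 5; it is valid on a frame exactly when R is euclidean. Every such R is euclidean, so valid.
(D) Lp ⊃ LLp is axiom 4; it is valid on a frame exactly when R is transitive. Every such R is transitive, so valid.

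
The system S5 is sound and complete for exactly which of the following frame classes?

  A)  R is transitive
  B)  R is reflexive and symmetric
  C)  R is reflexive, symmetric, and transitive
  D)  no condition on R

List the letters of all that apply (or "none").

C

(A) this class determines K4, not S5.
(B) this class determines B (= KTB), not S5.
(C) S5 is sound and complete for exactly this class.
(D) this class determines K, not S5.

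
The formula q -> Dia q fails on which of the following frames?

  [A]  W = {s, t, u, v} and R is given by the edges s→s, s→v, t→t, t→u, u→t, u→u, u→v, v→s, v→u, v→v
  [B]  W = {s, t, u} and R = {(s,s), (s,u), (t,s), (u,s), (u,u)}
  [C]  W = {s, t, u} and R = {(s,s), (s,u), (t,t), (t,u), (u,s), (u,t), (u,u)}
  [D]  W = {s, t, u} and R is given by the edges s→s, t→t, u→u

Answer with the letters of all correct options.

B

The schema q -> Dia q is the dual of axiom T; it is valid on a frame iff R is reflexive.
(A) R is reflexive (each world relates to itself), so the schema is valid here.
(B) R is not reflexive (not t R t), so the schema fails here.
(C) R is reflexive (each world relates to itself), so the schema is valid here.
(D) R is reflexive (each world relates to itself), so the schema is valid here.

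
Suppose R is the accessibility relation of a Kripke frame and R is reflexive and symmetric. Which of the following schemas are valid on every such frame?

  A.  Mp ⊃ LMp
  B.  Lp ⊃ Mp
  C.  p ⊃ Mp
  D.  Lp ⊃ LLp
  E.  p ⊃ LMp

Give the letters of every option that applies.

Reflexive relations are serial.
(A) Mp ⊃ LMp is axiom 5; it is valid on a frame exactly when R is euclidean. Such an R need not be euclidean, so not valid.
(B) Lp ⊃ Mp is axiom D; it is valid on a frame exactly when R is serial. Every such R is serial, so valid.
(C) p ⊃ Mp is the dual of axiom T, which corresponds to reflexivity. Every such R is reflexive — valid.
(D) Lp ⊃ LLp is axiom 4; it is valid on a frame exactly when R is transitive. Such an R need not be transitive, so not valid.
(E) p ⊃ LMp is axiom B; it is valid on a frame exactly when R is symmetric. Every such R is symmetric, so valid.

B, C, E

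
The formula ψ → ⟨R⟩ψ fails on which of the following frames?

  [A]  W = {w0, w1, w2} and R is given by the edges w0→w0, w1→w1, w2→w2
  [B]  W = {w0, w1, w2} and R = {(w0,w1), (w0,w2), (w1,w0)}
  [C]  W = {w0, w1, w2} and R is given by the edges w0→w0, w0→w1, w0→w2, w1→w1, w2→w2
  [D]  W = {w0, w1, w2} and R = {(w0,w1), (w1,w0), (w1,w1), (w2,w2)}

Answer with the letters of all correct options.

The schema ψ → ⟨R⟩ψ is the dual of axiom T; it is valid on a frame iff R is reflexive.
(A) R is reflexive (each world relates to itself), so the schema is valid here.
(B) R is not reflexive (not w0 R w0), so the schema fails here.
(C) R is reflexive (each world relates to itself), so the schema is valid here.
(D) R is not reflexive (not w0 R w0), so the schema fails here.

B, D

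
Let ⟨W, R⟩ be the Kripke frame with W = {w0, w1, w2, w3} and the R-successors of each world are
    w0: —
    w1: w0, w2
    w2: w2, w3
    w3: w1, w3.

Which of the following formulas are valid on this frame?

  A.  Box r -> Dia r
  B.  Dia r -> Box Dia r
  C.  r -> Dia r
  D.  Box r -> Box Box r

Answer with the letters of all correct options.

none

R is not reflexive: not w0 R w0.
R is not transitive: w1 R w2 and w2 R w3 but not w1 R w3.
R is not euclidean: w1 R w0 and w1 R w2 but not w0 R w2.
R is not serial: w0 has no R-successor.
(A) Box r -> Dia r is axiom D, which corresponds to seriality. R is not serial — not valid.
(B) Dia r -> Box Dia r is axiom 5; it is valid on a frame exactly when R is euclidean. R is not euclidean, so not valid.
(C) r -> Dia r (the dual of axiom T) characterises the reflexive frames. R is not reflexive — not valid.
(D) Box r -> Box Box r is axiom 4, which corresponds to transitivity. R is not transitive — not valid.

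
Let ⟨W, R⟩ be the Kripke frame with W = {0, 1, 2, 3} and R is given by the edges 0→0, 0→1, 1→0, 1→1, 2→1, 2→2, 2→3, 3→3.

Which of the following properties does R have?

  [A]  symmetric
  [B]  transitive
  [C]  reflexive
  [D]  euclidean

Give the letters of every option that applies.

C

(A) not symmetric: 2 R 1 but not 1 R 2.
(B) not transitive: 2 R 1 and 1 R 0 but not 2 R 0.
(C) reflexive: each world relates to itself.
(D) not euclidean: 2 R 1 and 2 R 2 but not 1 R 2.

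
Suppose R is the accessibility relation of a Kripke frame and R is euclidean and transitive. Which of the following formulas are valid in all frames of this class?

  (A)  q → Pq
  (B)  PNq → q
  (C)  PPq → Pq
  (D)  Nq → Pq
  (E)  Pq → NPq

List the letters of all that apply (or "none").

C, E

(A) q → Pq is the dual of axiom T, which corresponds to reflexivity. Such an R need not be reflexive — not valid.
(B) the dual of axiom B: valid iff R is symmetric. Such an R need not be symmetric — not valid.
(C) PPq → Pq is the dual of axiom 4; it is valid on a frame exactly when R is transitive. Every such R is transitive, so valid.
(D) axiom D: valid iff R is serial. Such an R need not be serial — not valid.
(E) Pq → NPq is axiom 5; it is valid on a frame exactly when R is euclidean. Every such R is euclidean, so valid.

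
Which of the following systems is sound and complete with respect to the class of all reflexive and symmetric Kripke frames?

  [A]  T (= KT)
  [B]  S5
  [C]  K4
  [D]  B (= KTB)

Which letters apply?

D

(A) T (= KT) is determined by the class of reflexive frames.
(B) S5 is determined by the class of reflexive, symmetric, and transitive frames.
(C) K4 is determined by the class of transitive frames.
(D) B (= KTB) is determined by exactly this class.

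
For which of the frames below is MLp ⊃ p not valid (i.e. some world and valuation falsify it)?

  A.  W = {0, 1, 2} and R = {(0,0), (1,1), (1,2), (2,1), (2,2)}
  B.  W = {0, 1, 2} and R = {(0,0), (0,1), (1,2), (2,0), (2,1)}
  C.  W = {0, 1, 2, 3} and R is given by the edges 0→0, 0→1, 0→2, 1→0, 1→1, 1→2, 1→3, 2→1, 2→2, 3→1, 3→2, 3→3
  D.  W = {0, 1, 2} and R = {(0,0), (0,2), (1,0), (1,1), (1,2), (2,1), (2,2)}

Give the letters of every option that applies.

B, C, D

The schema MLp ⊃ p is the dual of axiom B; it is valid on a frame iff R is symmetric.
(A) R is symmetric (every R-edge is matched by its reverse), so the schema is valid here.
(B) R is not symmetric (0 R 1 but not 1 R 0), so the schema fails here.
(C) R is not symmetric (0 R 2 but not 2 R 0), so the schema fails here.
(D) R is not symmetric (0 R 2 but not 2 R 0), so the schema fails here.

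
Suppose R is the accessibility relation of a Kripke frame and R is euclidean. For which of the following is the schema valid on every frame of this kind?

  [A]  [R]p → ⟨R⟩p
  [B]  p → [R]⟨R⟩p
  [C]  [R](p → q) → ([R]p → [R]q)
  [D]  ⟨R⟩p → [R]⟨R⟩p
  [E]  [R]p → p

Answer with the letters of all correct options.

C, D

(A) axiom D: valid iff R is serial. Such an R need not be serial — not valid.
(B) axiom B: valid iff R is symmetric. Such an R need not be symmetric — not valid.
(C) [R](p → q) → ([R]p → [R]q) is the K axiom; it holds on all frames — valid.
(D) axiom 5: valid iff R is euclidean. Every such R is euclidean — valid.
(E) axiom T: valid iff R is reflexive. Such an R need not be reflexive — not valid.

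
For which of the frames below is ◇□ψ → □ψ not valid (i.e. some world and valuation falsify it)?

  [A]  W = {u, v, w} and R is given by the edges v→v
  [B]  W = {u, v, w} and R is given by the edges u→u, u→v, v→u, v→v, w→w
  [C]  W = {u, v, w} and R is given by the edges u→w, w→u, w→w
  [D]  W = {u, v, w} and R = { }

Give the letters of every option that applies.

C

The schema ◇□ψ → □ψ is the dual of axiom 5; it is valid on a frame iff R is euclidean.
(A) R is euclidean (any two R-successors of the same world are R-related), so the schema is valid here.
(B) R is euclidean (any two R-successors of the same world are R-related), so the schema is valid here.
(C) R is not euclidean (w R u and w R u but not u R u), so the schema fails here.
(D) R is euclidean (any two R-successors of the same world are R-related), so the schema is valid here.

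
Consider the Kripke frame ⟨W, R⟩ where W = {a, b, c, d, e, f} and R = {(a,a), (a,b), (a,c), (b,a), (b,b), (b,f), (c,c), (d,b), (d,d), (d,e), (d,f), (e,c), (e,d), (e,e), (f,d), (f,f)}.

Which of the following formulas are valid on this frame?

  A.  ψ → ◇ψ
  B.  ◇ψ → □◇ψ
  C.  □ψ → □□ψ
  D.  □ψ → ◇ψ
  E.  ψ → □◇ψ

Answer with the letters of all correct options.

R is reflexive: each world relates to itself.
R is not symmetric: a R c but not c R a.
R is not transitive: a R b and b R f but not a R f.
R is not euclidean: a R b and a R c but not b R c.
R is serial: every world has an R-successor.
(A) ψ → ◇ψ is the dual of axiom T; it is valid on a frame exactly when R is reflexive. R is reflexive, so valid.
(B) ◇ψ → □◇ψ (axiom 5) characterises the euclidean frames. R is not euclidean — not valid.
(C) □ψ → □□ψ (axiom 4) characterises the transitive frames. R is not transitive — not valid.
(D) □ψ → ◇ψ (axiom D) characterises the serial frames. R is serial — valid.
(E) ψ → □◇ψ (axiom B) characterises the symmetric frames. R is not symmetric — not valid.

A, D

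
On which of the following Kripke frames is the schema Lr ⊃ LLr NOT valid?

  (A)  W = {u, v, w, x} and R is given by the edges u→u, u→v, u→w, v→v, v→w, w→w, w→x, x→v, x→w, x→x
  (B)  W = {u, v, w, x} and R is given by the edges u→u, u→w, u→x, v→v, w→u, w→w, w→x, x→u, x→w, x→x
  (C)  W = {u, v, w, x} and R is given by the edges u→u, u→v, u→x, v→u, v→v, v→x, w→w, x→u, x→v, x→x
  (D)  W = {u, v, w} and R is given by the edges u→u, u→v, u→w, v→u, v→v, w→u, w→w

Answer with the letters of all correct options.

The schema Lr ⊃ LLr is axiom 4; it is valid on a frame iff R is transitive.
(A) R is not transitive (u R w and w R x but not u R x), so the schema fails here.
(B) R is transitive (R is closed under composition), so the schema is valid here.
(C) R is transitive (R is closed under composition), so the schema is valid here.
(D) R is not transitive (v R u and u R w but not v R w), so the schema fails here.

A, D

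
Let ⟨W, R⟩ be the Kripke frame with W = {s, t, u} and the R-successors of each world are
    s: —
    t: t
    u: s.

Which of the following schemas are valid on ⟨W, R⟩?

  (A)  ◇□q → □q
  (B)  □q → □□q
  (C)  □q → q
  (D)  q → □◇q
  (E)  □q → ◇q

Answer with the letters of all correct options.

B

R is not reflexive: not s R s.
R is not symmetric: u R s but not s R u.
R is transitive: R is closed under composition.
R is not euclidean: u R s and u R s but not s R s.
R is not serial: s has no R-successor.
(A) ◇□q → □q is the dual of axiom 5; it is valid on a frame exactly when R is euclidean. R is not euclidean, so not valid.
(B) axiom 4: valid iff R is transitive. R is transitive — valid.
(C) □q → q is axiom T, which corresponds to reflexivity. R is not reflexive — not valid.
(D) q → □◇q (axiom B) characterises the symmetric frames. R is not symmetric — not valid.
(E) □q → ◇q (axiom D) characterises the serial frames. R is not serial — not valid.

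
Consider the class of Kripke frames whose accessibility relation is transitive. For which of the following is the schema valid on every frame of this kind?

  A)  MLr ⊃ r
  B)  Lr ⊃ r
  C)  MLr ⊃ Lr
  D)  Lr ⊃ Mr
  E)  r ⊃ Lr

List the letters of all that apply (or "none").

(A) MLr ⊃ r is the dual of axiom B, which corresponds to symmetry. Such an R need not be symmetric — not valid.
(B) Lr ⊃ r is axiom T, which corresponds to reflexivity. Such an R need not be reflexive — not valid.
(C) MLr ⊃ Lr is the dual of axiom 5; it is valid on a frame exactly when R is euclidean. Such an R need not be euclidean, so not valid.
(D) Lr ⊃ Mr is axiom D; it is valid on a frame exactly when R is serial. Such an R need not be serial, so not valid.
(E) r ⊃ Lr is equivalent to ◇p→p; it holds exactly when R ⊆ identity. Such an R need not be a subset of the identity — not valid.

none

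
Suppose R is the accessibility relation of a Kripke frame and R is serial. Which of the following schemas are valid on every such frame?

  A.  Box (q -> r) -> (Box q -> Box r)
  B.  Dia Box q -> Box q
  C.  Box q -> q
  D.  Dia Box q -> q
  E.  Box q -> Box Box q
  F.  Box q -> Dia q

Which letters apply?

(A) Box (q -> r) -> (Box q -> Box r) is axiom K, valid on every Kripke frame — valid.
(B) Dia Box q -> Box q is the dual of axiom 5; it is valid on a frame exactly when R is euclidean. Such an R need not be euclidean, so not valid.
(C) Box q -> q is axiom T, which corresponds to reflexivity. Such an R need not be reflexive — not valid.
(D) Dia Box q -> q is the dual of axiom B, which corresponds to symmetry. Such an R need not be symmetric — not valid.
(E) Box q -> Box Box q is axiom 4, which corresponds to transitivity. Such an R need not be transitive — not valid.
(F) Box q -> Dia q is axiom D; it is valid on a frame exactly when R is serial. Every such R is serial, so valid.

A, F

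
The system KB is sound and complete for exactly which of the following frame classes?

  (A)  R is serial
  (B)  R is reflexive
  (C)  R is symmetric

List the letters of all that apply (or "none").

C

(A) this class determines D, not KB.
(B) this class determines T (= KT), not KB.
(C) KB is sound and complete for exactly this class.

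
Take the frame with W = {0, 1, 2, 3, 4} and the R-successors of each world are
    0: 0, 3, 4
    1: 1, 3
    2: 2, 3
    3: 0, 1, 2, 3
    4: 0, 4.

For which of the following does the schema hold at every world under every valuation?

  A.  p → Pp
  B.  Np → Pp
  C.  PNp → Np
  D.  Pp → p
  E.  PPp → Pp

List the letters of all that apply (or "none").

R is reflexive: each world relates to itself.
R is not transitive: 0 R 3 and 3 R 1 but not 0 R 1.
R is not euclidean: 0 R 3 and 0 R 4 but not 3 R 4.
R is serial: every world has an R-successor.
R is not a subset of the identity: 0 R 3 with 0 ≠ 3.
(A) p → Pp (the dual of axiom T) characterises the reflexive frames. R is reflexive — valid.
(B) Np → Pp (axiom D) characterises the serial frames. R is serial — valid.
(C) the dual of axiom 5: valid iff R is euclidean. R is not euclidean — not valid.
(D) Pp → p is valid only on frames where every R-edge is a self-loop. Here R ⊄ identity — not valid.
(E) PPp → Pp (the dual of axiom 4) characterises the transitive frames. R is not transitive — not valid.

A, B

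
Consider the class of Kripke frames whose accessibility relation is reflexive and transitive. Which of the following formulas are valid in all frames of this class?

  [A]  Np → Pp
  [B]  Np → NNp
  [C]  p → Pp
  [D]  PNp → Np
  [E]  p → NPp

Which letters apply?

Reflexive relations are serial.
(A) Np → Pp is axiom D; it is valid on a frame exactly when R is serial. Every such R is serial, so valid.
(B) Np → NNp is axiom 4, which corresponds to transitivity. Every such R is transitive — valid.
(C) the dual of axiom T: valid iff R is reflexive. Every such R is reflexive — valid.
(D) PNp → Np (the dual of axiom 5) characterises the euclidean frames. Such an R need not be euclidean — not valid.
(E) p → NPp is axiom B, which corresponds to symmetry. Such an R need not be symmetric — not valid.

A, B, C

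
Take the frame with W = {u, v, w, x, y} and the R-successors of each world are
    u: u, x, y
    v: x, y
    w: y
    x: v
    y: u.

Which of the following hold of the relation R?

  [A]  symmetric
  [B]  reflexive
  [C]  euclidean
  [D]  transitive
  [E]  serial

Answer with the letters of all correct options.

E

(A) not symmetric: u R x but not x R u.
(B) not reflexive: not v R v.
(C) not euclidean: u R x and u R u but not x R u.
(D) not transitive: u R x and x R v but not u R v.
(E) serial: every world has an R-successor.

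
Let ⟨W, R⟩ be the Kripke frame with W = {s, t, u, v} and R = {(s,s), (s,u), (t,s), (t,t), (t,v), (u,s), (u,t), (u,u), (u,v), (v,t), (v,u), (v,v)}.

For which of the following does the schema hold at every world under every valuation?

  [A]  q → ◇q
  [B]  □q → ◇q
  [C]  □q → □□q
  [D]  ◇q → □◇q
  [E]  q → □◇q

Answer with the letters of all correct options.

A, B

R is reflexive: each world relates to itself.
R is not symmetric: t R s but not s R t.
R is not transitive: s R u and u R t but not s R t.
R is not euclidean: t R s and t R t but not s R t.
R is serial: every world has an R-successor.
(A) the dual of axiom T: valid iff R is reflexive. R is reflexive — valid.
(B) axiom D: valid iff R is serial. R is serial — valid.
(C) □q → □□q is axiom 4; it is valid on a frame exactly when R is transitive. R is not transitive, so not valid.
(D) ◇q → □◇q is axiom 5, which corresponds to the euclidean property. R is not euclidean — not valid.
(E) axiom B: valid iff R is symmetric. R is not symmetric — not valid.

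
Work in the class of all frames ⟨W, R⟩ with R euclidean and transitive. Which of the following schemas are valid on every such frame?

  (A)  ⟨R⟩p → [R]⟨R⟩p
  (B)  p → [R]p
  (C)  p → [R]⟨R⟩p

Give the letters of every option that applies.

(A) ⟨R⟩p → [R]⟨R⟩p (axiom 5) characterises the euclidean frames. Every such R is euclidean — valid.
(B) p → [R]p (equivalent to ◇p→p) corresponds to R being a subset of the identity. Such an R need not be a subset of the identity, so not valid.
(C) axiom B: valid iff R is symmetric. Such an R need not be symmetric — not valid.

A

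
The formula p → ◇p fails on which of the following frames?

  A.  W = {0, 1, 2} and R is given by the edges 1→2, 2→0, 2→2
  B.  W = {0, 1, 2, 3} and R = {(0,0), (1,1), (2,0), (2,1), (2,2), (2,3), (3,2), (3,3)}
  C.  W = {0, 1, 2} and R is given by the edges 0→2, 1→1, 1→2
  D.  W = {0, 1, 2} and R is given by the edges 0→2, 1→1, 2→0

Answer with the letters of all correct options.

A, C, D

The schema p → ◇p is the dual of axiom T; it is valid on a frame iff R is reflexive.
(A) R is not reflexive (not 0 R 0), so the schema fails here.
(B) R is reflexive (each world relates to itself), so the schema is valid here.
(C) R is not reflexive (not 0 R 0), so the schema fails here.
(D) R is not reflexive (not 0 R 0), so the schema fails here.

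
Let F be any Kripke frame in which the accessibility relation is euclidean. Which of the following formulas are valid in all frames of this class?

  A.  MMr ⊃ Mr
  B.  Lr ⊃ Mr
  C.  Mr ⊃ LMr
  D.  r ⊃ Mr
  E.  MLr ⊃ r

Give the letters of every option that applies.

C

(A) MMr ⊃ Mr is the dual of axiom 4, which corresponds to transitivity. Such an R need not be transitive — not valid.
(B) Lr ⊃ Mr (axiom D) characterises the serial frames. Such an R need not be serial — not valid.
(C) Mr ⊃ LMr is axiom 5, which corresponds to the euclidean property. Every such R is euclidean — valid.
(D) r ⊃ Mr is the dual of axiom T, which corresponds to reflexivity. Such an R need not be reflexive — not valid.
(E) the dual of axiom B: valid iff R is symmetric. Such an R need not be symmetric — not valid.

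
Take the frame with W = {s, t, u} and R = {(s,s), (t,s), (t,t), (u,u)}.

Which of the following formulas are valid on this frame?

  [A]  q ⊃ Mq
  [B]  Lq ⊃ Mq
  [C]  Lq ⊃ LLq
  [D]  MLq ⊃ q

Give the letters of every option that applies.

R is reflexive: each world relates to itself.
R is not symmetric: t R s but not s R t.
R is transitive: R is closed under composition.
R is serial: every world has an R-successor.
(A) q ⊃ Mq is the dual of axiom T, which corresponds to reflexivity. R is reflexive — valid.
(B) axiom D: valid iff R is serial. R is serial — valid.
(C) Lq ⊃ LLq (axiom 4) characterises the transitive frames. R is transitive — valid.
(D) MLq ⊃ q (the dual of axiom B) characterises the symmetric frames. R is not symmetric — not valid.

A, B, C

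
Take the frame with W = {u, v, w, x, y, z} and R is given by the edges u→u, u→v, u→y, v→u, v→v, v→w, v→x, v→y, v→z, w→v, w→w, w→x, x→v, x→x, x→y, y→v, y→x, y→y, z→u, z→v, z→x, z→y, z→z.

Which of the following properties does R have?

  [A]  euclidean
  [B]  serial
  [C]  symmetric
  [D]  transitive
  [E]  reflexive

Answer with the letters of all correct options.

B, E

(A) not euclidean: u R y and u R u but not y R u.
(B) serial: every world has an R-successor.
(C) not symmetric: u R y but not y R u.
(D) not transitive: u R v and v R w but not u R w.
(E) reflexive: each world relates to itself.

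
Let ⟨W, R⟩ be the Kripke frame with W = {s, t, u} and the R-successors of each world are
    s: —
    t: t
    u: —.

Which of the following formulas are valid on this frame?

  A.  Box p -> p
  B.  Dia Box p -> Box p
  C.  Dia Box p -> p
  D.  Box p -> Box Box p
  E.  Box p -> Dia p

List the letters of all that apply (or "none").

B, C, D

R is not reflexive: not s R s.
R is symmetric: every R-edge is matched by its reverse.
R is transitive: R is closed under composition.
R is euclidean: any two R-successors of the same world are R-related.
R is not serial: s has no R-successor.
(A) Box p -> p is axiom T; it is valid on a frame exactly when R is reflexive. R is not reflexive, so not valid.
(B) Dia Box p -> Box p (the dual of axiom 5) characterises the euclidean frames. R is euclidean — valid.
(C) Dia Box p -> p is the dual of axiom B, which corresponds to symmetry. R is symmetric — valid.
(D) axiom 4: valid iff R is transitive. R is transitive — valid.
(E) Box p -> Dia p is axiom D, which corresponds to seriality. R is not serial — not valid.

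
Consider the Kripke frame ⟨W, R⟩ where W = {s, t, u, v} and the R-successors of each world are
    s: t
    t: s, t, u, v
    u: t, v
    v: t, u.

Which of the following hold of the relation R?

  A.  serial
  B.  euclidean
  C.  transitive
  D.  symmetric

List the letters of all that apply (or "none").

(A) serial: every world has an R-successor.
(B) not euclidean: t R s and t R u but not s R u.
(C) not transitive: s R t and t R s but not s R s.
(D) symmetric: every R-edge is matched by its reverse.

A, D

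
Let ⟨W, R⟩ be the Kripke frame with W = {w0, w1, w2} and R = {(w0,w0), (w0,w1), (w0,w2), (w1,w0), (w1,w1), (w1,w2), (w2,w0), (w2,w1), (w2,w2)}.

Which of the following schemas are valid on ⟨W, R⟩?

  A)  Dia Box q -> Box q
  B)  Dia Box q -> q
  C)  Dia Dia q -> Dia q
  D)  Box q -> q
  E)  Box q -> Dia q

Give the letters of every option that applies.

R is reflexive: each world relates to itself.
R is symmetric: every R-edge is matched by its reverse.
R is transitive: R is closed under composition.
R is euclidean: any two R-successors of the same world are R-related.
R is serial: every world has an R-successor.
(A) Dia Box q -> Box q (the dual of axiom 5) characterises the euclidean frames. R is euclidean — valid.
(B) Dia Box q -> q is the dual of axiom B; it is valid on a frame exactly when R is symmetric. R is symmetric, so valid.
(C) Dia Dia q -> Dia q is the dual of axiom 4, which corresponds to transitivity. R is transitive — valid.
(D) Box q -> q is axiom T; it is valid on a frame exactly when R is reflexive. R is reflexive, so valid.
(E) Box q -> Dia q is axiom D, which corresponds to seriality. R is serial — valid.

A, B, C, D, E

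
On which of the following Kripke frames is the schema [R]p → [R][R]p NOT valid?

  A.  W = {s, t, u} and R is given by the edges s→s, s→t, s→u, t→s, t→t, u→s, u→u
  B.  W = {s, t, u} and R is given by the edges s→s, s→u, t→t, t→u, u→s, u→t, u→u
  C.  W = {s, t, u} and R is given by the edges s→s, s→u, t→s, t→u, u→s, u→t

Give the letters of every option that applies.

The schema [R]p → [R][R]p is axiom 4; it is valid on a frame iff R is transitive.
(A) R is not transitive (t R s and s R u but not t R u), so the schema fails here.
(B) R is not transitive (s R u and u R t but not s R t), so the schema fails here.
(C) R is not transitive (s R u and u R t but not s R t), so the schema fails here.

A, B, C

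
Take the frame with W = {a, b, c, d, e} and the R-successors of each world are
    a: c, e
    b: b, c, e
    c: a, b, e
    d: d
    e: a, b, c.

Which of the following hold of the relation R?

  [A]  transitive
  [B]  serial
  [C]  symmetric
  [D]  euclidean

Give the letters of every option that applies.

B, C

(A) not transitive: a R c and c R a but not a R a.
(B) serial: every world has an R-successor.
(C) symmetric: every R-edge is matched by its reverse.
(D) not euclidean: c R a and c R b but not a R b.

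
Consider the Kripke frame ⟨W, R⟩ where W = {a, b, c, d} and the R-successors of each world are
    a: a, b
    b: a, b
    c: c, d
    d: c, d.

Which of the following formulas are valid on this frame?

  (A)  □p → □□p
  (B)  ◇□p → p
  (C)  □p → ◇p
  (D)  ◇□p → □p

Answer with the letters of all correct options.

A, B, C, D

R is symmetric: every R-edge is matched by its reverse.
R is transitive: R is closed under composition.
R is euclidean: any two R-successors of the same world are R-related.
R is serial: every world has an R-successor.
(A) axiom 4: valid iff R is transitive. R is transitive — valid.
(B) the dual of axiom B: valid iff R is symmetric. R is symmetric — valid.
(C) □p → ◇p is axiom D, which corresponds to seriality. R is serial — valid.
(D) the dual of axiom 5: valid iff R is euclidean. R is euclidean — valid.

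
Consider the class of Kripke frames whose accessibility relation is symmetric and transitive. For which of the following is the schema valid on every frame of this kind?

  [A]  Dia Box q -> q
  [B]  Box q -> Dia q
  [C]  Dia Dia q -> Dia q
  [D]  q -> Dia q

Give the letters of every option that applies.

A symmetric transitive relation is euclidean (uRv and uRw give vRu by symmetry, then vRw by transitivity).
(A) Dia Box q -> q is the dual of axiom B, which corresponds to symmetry. Every such R is symmetric — valid.
(B) axiom D: valid iff R is serial. Such an R need not be serial — not valid.
(C) Dia Dia q -> Dia q is the dual of axiom 4, which corresponds to transitivity. Every such R is transitive — valid.
(D) q -> Dia q (the dual of axiom T) characterises the reflexive frames. Such an R need not be reflexive — not valid.

A, C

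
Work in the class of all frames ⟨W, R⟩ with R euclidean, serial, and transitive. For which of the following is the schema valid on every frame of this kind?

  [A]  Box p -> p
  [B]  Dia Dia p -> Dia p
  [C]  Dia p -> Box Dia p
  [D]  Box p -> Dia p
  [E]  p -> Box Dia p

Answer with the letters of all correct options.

B, C, D

(A) Box p -> p (axiom T) characterises the reflexive frames. Such an R need not be reflexive — not valid.
(B) Dia Dia p -> Dia p is the dual of axiom 4; it is valid on a frame exactly when R is transitive. Every such R is transitive, so valid.
(C) axiom 5: valid iff R is euclidean. Every such R is euclidean — valid.
(D) axiom D: valid iff R is serial. Every such R is serial — valid.
(E) p -> Box Dia p (axiom B) characterises the symmetric frames. Such an R need not be symmetric — not valid.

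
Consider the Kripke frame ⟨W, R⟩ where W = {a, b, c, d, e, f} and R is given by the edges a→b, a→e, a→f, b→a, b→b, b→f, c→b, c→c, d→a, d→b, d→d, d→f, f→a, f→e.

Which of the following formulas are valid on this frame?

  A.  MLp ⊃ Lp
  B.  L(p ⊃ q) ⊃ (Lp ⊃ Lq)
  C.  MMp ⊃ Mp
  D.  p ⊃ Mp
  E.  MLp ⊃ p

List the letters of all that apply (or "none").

B

R is not reflexive: not a R a.
R is not symmetric: a R e but not e R a.
R is not transitive: a R b and b R a but not a R a.
R is not euclidean: a R b and a R e but not b R e.
(A) MLp ⊃ Lp is the dual of axiom 5; it is valid on a frame exactly when R is euclidean. R is not euclidean, so not valid.
(B) this is just K, valid on every normal frame.
(C) MMp ⊃ Mp is the dual of axiom 4, which corresponds to transitivity. R is not transitive — not valid.
(D) p ⊃ Mp is the dual of axiom T, which corresponds to reflexivity. R is not reflexive — not valid.
(E) MLp ⊃ p (the dual of axiom B) characterises the symmetric frames. R is not symmetric — not valid.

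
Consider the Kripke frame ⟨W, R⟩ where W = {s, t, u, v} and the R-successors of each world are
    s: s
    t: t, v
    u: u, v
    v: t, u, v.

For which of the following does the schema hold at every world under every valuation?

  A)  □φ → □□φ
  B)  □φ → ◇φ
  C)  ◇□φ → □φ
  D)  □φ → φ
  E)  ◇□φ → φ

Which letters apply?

R is reflexive: each world relates to itself.
R is symmetric: every R-edge is matched by its reverse.
R is not transitive: t R v and v R u but not t R u.
R is not euclidean: v R t and v R u but not t R u.
R is serial: every world has an R-successor.
(A) □φ → □□φ (axiom 4) characterises the transitive frames. R is not transitive — not valid.
(B) □φ → ◇φ is axiom D, which corresponds to seriality. R is serial — valid.
(C) ◇□φ → □φ is the dual of axiom 5; it is valid on a frame exactly when R is euclidean. R is not euclidean, so not valid.
(D) axiom T: valid iff R is reflexive. R is reflexive — valid.
(E) ◇□φ → φ is the dual of axiom B, which corresponds to symmetry. R is symmetric — valid.

B, D, E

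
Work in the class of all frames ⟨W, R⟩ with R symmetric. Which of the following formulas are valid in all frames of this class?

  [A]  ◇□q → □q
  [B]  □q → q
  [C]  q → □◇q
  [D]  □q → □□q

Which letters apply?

C

(A) the dual of axiom 5: valid iff R is euclidean. Such an R need not be euclidean — not valid.
(B) axiom T: valid iff R is reflexive. Such an R need not be reflexive — not valid.
(C) q → □◇q is axiom B, which corresponds to symmetry. Every such R is symmetric — valid.
(D) □q → □□q (axiom 4) characterises the transitive frames. Such an R need not be transitive — not valid.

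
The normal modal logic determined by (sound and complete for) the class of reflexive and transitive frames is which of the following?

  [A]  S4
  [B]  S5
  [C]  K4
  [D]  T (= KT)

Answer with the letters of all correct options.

A

(A) S4 is determined by exactly this class.
(B) S5 is determined by the class of reflexive, symmetric, and transitive frames.
(C) K4 is determined by the class of transitive frames.
(D) T (= KT) is determined by the class of reflexive frames.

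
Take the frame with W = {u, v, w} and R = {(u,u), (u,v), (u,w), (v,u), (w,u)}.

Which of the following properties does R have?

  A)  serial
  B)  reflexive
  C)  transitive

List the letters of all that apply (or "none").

(A) serial: every world has an R-successor.
(B) not reflexive: not v R v.
(C) not transitive: v R u and u R v but not v R v.

A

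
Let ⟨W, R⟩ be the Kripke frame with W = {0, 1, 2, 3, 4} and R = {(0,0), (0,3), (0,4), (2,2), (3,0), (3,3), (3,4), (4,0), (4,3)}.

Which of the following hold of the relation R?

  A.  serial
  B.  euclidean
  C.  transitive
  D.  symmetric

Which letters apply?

(A) not serial: 1 has no R-successor.
(B) not euclidean: 0 R 4 and 0 R 4 but not 4 R 4.
(C) not transitive: 4 R 0 and 0 R 4 but not 4 R 4.
(D) symmetric: every R-edge is matched by its reverse.

D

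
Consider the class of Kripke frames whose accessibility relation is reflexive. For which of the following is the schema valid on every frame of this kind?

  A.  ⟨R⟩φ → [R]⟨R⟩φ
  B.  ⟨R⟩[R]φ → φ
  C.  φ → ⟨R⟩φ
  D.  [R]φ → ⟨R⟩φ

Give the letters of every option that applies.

A reflexive relation is serial.
(A) ⟨R⟩φ → [R]⟨R⟩φ (axiom 5) characterises the euclidean frames. Such an R need not be euclidean — not valid.
(B) ⟨R⟩[R]φ → φ is the dual of axiom B; it is valid on a frame exactly when R is symmetric. Such an R need not be symmetric, so not valid.
(C) φ → ⟨R⟩φ (the dual of axiom T) characterises the reflexive frames. Every such R is reflexive — valid.
(D) [R]φ → ⟨R⟩φ (axiom D) characterises the serial frames. Every such R is serial — valid.

C, D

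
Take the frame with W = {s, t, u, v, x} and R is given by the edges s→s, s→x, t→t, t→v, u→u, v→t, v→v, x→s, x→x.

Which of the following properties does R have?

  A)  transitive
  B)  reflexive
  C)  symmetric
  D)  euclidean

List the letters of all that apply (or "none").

(A) transitive: R is closed under composition.
(B) reflexive: each world relates to itself.
(C) symmetric: every R-edge is matched by its reverse.
(D) euclidean: any two R-successors of the same world are R-related.

A, B, C, D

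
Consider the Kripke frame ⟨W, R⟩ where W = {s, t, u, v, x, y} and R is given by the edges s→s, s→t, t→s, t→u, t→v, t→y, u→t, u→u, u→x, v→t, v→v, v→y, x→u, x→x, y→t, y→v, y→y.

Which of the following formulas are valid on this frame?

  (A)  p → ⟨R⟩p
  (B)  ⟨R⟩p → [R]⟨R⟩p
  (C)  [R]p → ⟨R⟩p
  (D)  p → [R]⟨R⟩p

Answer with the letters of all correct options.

C, D

R is not reflexive: not t R t.
R is symmetric: every R-edge is matched by its reverse.
R is not euclidean: t R s and t R u but not s R u.
R is serial: every world has an R-successor.
(A) the dual of axiom T: valid iff R is reflexive. R is not reflexive — not valid.
(B) ⟨R⟩p → [R]⟨R⟩p is axiom 5, which corresponds to the euclidean property. R is not euclidean — not valid.
(C) [R]p → ⟨R⟩p is axiom D; it is valid on a frame exactly when R is serial. R is serial, so valid.
(D) p → [R]⟨R⟩p (axiom B) characterises the symmetric frames. R is symmetric — valid.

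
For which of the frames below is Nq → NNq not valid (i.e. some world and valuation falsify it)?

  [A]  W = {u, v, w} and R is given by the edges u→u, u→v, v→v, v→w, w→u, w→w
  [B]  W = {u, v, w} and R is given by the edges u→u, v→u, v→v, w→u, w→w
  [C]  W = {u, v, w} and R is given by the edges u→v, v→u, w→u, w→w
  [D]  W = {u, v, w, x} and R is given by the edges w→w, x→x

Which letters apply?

A, C

The schema Nq → NNq is axiom 4; it is valid on a frame iff R is transitive.
(A) R is not transitive (u R v and v R w but not u R w), so the schema fails here.
(B) R is transitive (R is closed under composition), so the schema is valid here.
(C) R is not transitive (u R v and v R u but not u R u), so the schema fails here.
(D) R is transitive (R is closed under composition), so the schema is valid here.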